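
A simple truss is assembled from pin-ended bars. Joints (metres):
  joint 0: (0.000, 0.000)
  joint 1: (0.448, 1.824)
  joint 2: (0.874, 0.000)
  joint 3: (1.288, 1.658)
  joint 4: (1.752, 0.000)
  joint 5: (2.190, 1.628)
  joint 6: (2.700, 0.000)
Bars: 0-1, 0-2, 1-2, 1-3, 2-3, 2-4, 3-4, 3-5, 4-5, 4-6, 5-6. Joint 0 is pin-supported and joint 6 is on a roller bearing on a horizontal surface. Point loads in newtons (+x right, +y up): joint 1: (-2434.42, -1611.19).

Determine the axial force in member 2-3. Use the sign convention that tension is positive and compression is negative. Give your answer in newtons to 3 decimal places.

N=7 nodes, M=11 members, R=3 reactions → 2N=14, M+R=14
member 0 (0-1): L=1.8782, (cx,cy)=(0.2385,0.9711)
member 1 (0-2): L=0.8740, (cx,cy)=(1.0000,0.0000)
member 2 (1-2): L=1.8731, (cx,cy)=(0.2274,-0.9738)
member 3 (1-3): L=0.8562, (cx,cy)=(0.9810,-0.1939)
member 4 (2-3): L=1.7089, (cx,cy)=(0.2423,0.9702)
member 5 (2-4): L=0.8780, (cx,cy)=(1.0000,0.0000)
member 6 (3-4): L=1.7217, (cx,cy)=(0.2695,-0.9630)
member 7 (3-5): L=0.9025, (cx,cy)=(0.9994,-0.0332)
member 8 (4-5): L=1.6859, (cx,cy)=(0.2598,0.9657)
member 9 (4-6): L=0.9480, (cx,cy)=(1.0000,0.0000)
member 10 (5-6): L=1.7060, (cx,cy)=(0.2989,-0.9543)
solve A·x = −loads:
  F[0-1] = -3077.2585 N (compression)
  F[0-2] = -1700.4177 N (compression)
  F[1-2] = +1120.9710 N (tension)
  F[1-3] = +1473.4278 N (tension)
  F[2-3] = -1125.1104 N (compression)
  F[2-4] = -1172.9034 N (compression)
  F[3-4] = +1402.7108 N (tension)
  F[3-5] = +795.3114 N (tension)
  F[4-5] = -1398.8449 N (compression)
  F[4-6] = -431.4474 N (compression)
  F[5-6] = +1443.2457 N (tension)
  Rx@0 = +2434.4200 N
  Ry@0 = +2988.4378 N
  Ry@6 = -1377.2478 N

-1125.110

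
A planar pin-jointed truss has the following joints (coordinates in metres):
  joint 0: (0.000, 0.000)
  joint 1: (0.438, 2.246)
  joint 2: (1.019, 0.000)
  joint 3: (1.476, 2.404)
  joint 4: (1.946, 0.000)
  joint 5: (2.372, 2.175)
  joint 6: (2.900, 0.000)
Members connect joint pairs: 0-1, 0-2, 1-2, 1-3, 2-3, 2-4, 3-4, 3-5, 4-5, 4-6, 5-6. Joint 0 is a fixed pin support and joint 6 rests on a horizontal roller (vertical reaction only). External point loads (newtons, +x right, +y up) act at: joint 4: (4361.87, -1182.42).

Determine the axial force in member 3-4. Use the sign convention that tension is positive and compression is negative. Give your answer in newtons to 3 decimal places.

N=7 nodes, M=11 members, R=3 reactions → 2N=14, M+R=14
member 0 (0-1): L=2.2883, (cx,cy)=(0.1914,0.9815)
member 1 (0-2): L=1.0190, (cx,cy)=(1.0000,0.0000)
member 2 (1-2): L=2.3199, (cx,cy)=(0.2504,-0.9681)
member 3 (1-3): L=1.0500, (cx,cy)=(0.9886,0.1505)
member 4 (2-3): L=2.4471, (cx,cy)=(0.1868,0.9824)
member 5 (2-4): L=0.9270, (cx,cy)=(1.0000,0.0000)
member 6 (3-4): L=2.4495, (cx,cy)=(0.1919,-0.9814)
member 7 (3-5): L=0.9248, (cx,cy)=(0.9689,-0.2476)
member 8 (4-5): L=2.2163, (cx,cy)=(0.1922,0.9814)
member 9 (4-6): L=0.9540, (cx,cy)=(1.0000,0.0000)
member 10 (5-6): L=2.2382, (cx,cy)=(0.2359,-0.9718)
solve A·x = −loads:
  F[0-1] = -396.3028 N (compression)
  F[0-2] = +4437.7254 N (tension)
  F[1-2] = +375.0835 N (tension)
  F[1-3] = -171.7465 N (compression)
  F[2-3] = -369.6337 N (compression)
  F[2-4] = +4600.6918 N (tension)
  F[3-4] = +482.6504 N (tension)
  F[3-5] = -342.0838 N (compression)
  F[4-5] = +722.2039 N (tension)
  F[4-6] = +192.6155 N (tension)
  F[5-6] = -816.4895 N (compression)
  Rx@0 = -4361.8700 N
  Ry@0 = +388.9754 N
  Ry@6 = +793.4446 N

482.650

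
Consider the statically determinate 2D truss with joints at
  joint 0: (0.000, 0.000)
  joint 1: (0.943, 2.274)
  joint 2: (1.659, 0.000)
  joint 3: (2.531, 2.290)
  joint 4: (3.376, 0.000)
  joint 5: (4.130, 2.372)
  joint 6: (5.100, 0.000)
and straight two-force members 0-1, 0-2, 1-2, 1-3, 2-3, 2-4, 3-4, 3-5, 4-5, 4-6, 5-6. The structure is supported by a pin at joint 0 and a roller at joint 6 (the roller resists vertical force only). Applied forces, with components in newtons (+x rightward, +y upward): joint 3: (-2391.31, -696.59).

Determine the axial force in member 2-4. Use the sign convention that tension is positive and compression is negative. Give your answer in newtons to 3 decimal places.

-816.746

N=7 nodes, M=11 members, R=3 reactions → 2N=14, M+R=14
member 0 (0-1): L=2.4618, (cx,cy)=(0.3831,0.9237)
member 1 (0-2): L=1.6590, (cx,cy)=(1.0000,0.0000)
member 2 (1-2): L=2.3841, (cx,cy)=(0.3003,-0.9538)
member 3 (1-3): L=1.5881, (cx,cy)=(0.9999,0.0101)
member 4 (2-3): L=2.4504, (cx,cy)=(0.3559,0.9345)
member 5 (2-4): L=1.7170, (cx,cy)=(1.0000,0.0000)
member 6 (3-4): L=2.4409, (cx,cy)=(0.3462,-0.9382)
member 7 (3-5): L=1.6011, (cx,cy)=(0.9987,0.0512)
member 8 (4-5): L=2.4890, (cx,cy)=(0.3029,0.9530)
member 9 (4-6): L=1.7240, (cx,cy)=(1.0000,0.0000)
member 10 (5-6): L=2.5627, (cx,cy)=(0.3785,-0.9256)
solve A·x = −loads:
  F[0-1] = -1542.2727 N (compression)
  F[0-2] = -1800.5312 N (compression)
  F[1-2] = +1482.6411 N (tension)
  F[1-3] = -1036.1105 N (compression)
  F[2-3] = -1513.2549 N (compression)
  F[2-4] = -816.7459 N (compression)
  F[3-4] = +805.4323 N (tension)
  F[3-5] = +538.6283 N (tension)
  F[4-5] = -792.8886 N (compression)
  F[4-6] = -297.7251 N (compression)
  F[5-6] = +786.5685 N (tension)
  Rx@0 = +2391.3100 N
  Ry@0 = +1424.6352 N
  Ry@6 = -728.0452 N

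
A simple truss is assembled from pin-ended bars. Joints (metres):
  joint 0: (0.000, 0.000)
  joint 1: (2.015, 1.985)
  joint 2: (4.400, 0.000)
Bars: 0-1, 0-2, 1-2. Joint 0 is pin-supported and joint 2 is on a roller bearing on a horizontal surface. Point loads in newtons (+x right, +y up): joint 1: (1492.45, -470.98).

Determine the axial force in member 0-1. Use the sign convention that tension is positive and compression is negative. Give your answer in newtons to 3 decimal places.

N=3 nodes, M=3 members, R=3 reactions → 2N=6, M+R=6
member 0 (0-1): L=2.8285, (cx,cy)=(0.7124,0.7018)
member 1 (0-2): L=4.4000, (cx,cy)=(1.0000,0.0000)
member 2 (1-2): L=3.1030, (cx,cy)=(0.7686,-0.6397)
solve A·x = −loads:
  F[0-1] = +595.6335 N (tension)
  F[0-2] = +1068.1266 N (tension)
  F[1-2] = -1389.6728 N (compression)
  Rx@0 = -1492.4500 N
  Ry@0 = -418.0059 N
  Ry@2 = +888.9859 N

595.633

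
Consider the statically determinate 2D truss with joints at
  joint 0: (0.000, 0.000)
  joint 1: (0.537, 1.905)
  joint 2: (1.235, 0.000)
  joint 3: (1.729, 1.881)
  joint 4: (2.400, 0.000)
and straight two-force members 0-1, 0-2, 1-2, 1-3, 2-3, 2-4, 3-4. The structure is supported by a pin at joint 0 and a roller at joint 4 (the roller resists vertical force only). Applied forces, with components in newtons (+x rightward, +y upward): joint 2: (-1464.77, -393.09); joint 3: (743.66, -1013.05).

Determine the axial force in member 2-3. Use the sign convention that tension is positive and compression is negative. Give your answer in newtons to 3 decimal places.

N=5 nodes, M=7 members, R=3 reactions → 2N=10, M+R=10
member 0 (0-1): L=1.9792, (cx,cy)=(0.2713,0.9625)
member 1 (0-2): L=1.2350, (cx,cy)=(1.0000,0.0000)
member 2 (1-2): L=2.0288, (cx,cy)=(0.3440,-0.9390)
member 3 (1-3): L=1.1922, (cx,cy)=(0.9998,-0.0201)
member 4 (2-3): L=1.9448, (cx,cy)=(0.2540,0.9672)
member 5 (2-4): L=1.1650, (cx,cy)=(1.0000,0.0000)
member 6 (3-4): L=1.9971, (cx,cy)=(0.3360,-0.9419)
solve A·x = −loads:
  F[0-1] = +113.0393 N (tension)
  F[0-2] = -751.7794 N (compression)
  F[1-2] = -117.3962 N (compression)
  F[1-3] = +71.0725 N (tension)
  F[2-3] = +520.3881 N (tension)
  F[2-4] = +540.4169 N (tension)
  F[3-4] = -1608.4437 N (compression)
  Rx@0 = +721.1100 N
  Ry@0 = -108.7992 N
  Ry@4 = +1514.9392 N

520.388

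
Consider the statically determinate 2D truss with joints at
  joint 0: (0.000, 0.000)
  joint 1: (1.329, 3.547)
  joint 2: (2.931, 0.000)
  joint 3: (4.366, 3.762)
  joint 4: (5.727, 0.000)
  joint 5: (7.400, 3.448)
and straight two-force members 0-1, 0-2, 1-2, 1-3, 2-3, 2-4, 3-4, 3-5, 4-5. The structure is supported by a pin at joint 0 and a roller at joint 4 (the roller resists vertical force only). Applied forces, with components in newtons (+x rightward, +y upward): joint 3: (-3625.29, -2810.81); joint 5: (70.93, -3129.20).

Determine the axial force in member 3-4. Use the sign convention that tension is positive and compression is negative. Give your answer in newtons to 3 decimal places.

N=6 nodes, M=9 members, R=3 reactions → 2N=12, M+R=12
member 0 (0-1): L=3.7878, (cx,cy)=(0.3509,0.9364)
member 1 (0-2): L=2.9310, (cx,cy)=(1.0000,0.0000)
member 2 (1-2): L=3.8920, (cx,cy)=(0.4116,-0.9114)
member 3 (1-3): L=3.0446, (cx,cy)=(0.9975,0.0706)
member 4 (2-3): L=4.0264, (cx,cy)=(0.3564,0.9343)
member 5 (2-4): L=2.7960, (cx,cy)=(1.0000,0.0000)
member 6 (3-4): L=4.0006, (cx,cy)=(0.3402,-0.9404)
member 7 (3-5): L=3.0502, (cx,cy)=(0.9947,-0.1029)
member 8 (4-5): L=3.8324, (cx,cy)=(0.4365,0.8997)
solve A·x = −loads:
  F[0-1] = -2234.6303 N (compression)
  F[0-2] = -2770.3108 N (compression)
  F[1-2] = +2165.9403 N (tension)
  F[1-3] = -1679.7746 N (compression)
  F[2-3] = -2112.6780 N (compression)
  F[2-4] = -1125.8245 N (compression)
  F[3-4] = -930.3461 N (compression)
  F[3-5] = +1521.3383 N (tension)
  F[4-5] = -3304.0248 N (compression)
  Rx@0 = +3554.3600 N
  Ry@0 = +2092.5677 N
  Ry@4 = +3847.4423 N

-930.346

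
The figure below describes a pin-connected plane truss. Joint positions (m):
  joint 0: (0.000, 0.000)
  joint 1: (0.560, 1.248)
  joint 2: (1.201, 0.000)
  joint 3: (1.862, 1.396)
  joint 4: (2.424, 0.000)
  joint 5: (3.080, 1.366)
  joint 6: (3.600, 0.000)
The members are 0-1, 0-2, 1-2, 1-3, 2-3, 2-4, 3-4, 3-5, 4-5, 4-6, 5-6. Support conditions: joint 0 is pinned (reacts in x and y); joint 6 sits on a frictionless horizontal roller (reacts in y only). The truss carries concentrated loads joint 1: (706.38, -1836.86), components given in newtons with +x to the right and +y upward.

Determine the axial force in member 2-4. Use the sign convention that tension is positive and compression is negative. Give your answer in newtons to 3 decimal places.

N=7 nodes, M=11 members, R=3 reactions → 2N=14, M+R=14
member 0 (0-1): L=1.3679, (cx,cy)=(0.4094,0.9124)
member 1 (0-2): L=1.2010, (cx,cy)=(1.0000,0.0000)
member 2 (1-2): L=1.4030, (cx,cy)=(0.4569,-0.8895)
member 3 (1-3): L=1.3104, (cx,cy)=(0.9936,0.1129)
member 4 (2-3): L=1.5446, (cx,cy)=(0.4279,0.9038)
member 5 (2-4): L=1.2230, (cx,cy)=(1.0000,0.0000)
member 6 (3-4): L=1.5049, (cx,cy)=(0.3735,-0.9276)
member 7 (3-5): L=1.2184, (cx,cy)=(0.9997,-0.0246)
member 8 (4-5): L=1.5154, (cx,cy)=(0.4329,0.9014)
member 9 (4-6): L=1.1760, (cx,cy)=(1.0000,0.0000)
member 10 (5-6): L=1.4616, (cx,cy)=(0.3558,-0.9346)
solve A·x = −loads:
  F[0-1] = -1431.7262 N (compression)
  F[0-2] = +1292.5168 N (tension)
  F[1-2] = -719.6617 N (compression)
  F[1-3] = -969.9233 N (compression)
  F[2-3] = +708.2944 N (tension)
  F[2-4] = +660.6046 N (tension)
  F[3-4] = -560.0092 N (compression)
  F[3-5] = -451.6049 N (compression)
  F[4-5] = +576.2912 N (tension)
  F[4-6] = +201.9900 N (tension)
  F[5-6] = -567.7581 N (compression)
  Rx@0 = -706.3800 N
  Ry@0 = +1306.2478 N
  Ry@6 = +530.6122 N

660.605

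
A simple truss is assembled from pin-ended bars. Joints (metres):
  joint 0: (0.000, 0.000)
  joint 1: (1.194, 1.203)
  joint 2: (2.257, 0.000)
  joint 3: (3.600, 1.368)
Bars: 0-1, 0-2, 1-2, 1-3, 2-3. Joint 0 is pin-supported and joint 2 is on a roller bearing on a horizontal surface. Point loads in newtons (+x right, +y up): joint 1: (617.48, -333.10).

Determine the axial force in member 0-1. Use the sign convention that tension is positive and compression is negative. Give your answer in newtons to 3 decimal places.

N=4 nodes, M=5 members, R=3 reactions → 2N=8, M+R=8
member 0 (0-1): L=1.6949, (cx,cy)=(0.7044,0.7098)
member 1 (0-2): L=2.2570, (cx,cy)=(1.0000,0.0000)
member 2 (1-2): L=1.6054, (cx,cy)=(0.6622,-0.7494)
member 3 (1-3): L=2.4117, (cx,cy)=(0.9977,0.0684)
member 4 (2-3): L=1.9170, (cx,cy)=(0.7006,0.7136)
solve A·x = −loads:
  F[0-1] = +242.6731 N (tension)
  F[0-2] = +446.5297 N (tension)
  F[1-2] = -674.3561 N (compression)
  F[1-3] = +0.0000 N (tension)
  F[2-3] = -0.0000 N (compression)
  Rx@0 = -617.4800 N
  Ry@0 = -172.2389 N
  Ry@2 = +505.3389 N

242.673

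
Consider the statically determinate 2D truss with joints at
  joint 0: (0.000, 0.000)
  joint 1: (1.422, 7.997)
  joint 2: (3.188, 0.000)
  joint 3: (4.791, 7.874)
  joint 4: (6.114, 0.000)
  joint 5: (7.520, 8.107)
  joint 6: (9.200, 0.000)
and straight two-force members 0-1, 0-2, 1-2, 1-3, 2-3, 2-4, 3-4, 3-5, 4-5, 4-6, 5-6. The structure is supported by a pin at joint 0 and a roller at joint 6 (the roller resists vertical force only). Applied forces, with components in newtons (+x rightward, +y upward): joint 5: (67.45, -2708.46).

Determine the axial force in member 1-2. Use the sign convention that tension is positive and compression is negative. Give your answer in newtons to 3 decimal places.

N=7 nodes, M=11 members, R=3 reactions → 2N=14, M+R=14
member 0 (0-1): L=8.1224, (cx,cy)=(0.1751,0.9846)
member 1 (0-2): L=3.1880, (cx,cy)=(1.0000,0.0000)
member 2 (1-2): L=8.1897, (cx,cy)=(0.2156,-0.9765)
member 3 (1-3): L=3.3712, (cx,cy)=(0.9993,-0.0365)
member 4 (2-3): L=8.0355, (cx,cy)=(0.1995,0.9799)
member 5 (2-4): L=2.9260, (cx,cy)=(1.0000,0.0000)
member 6 (3-4): L=7.9844, (cx,cy)=(0.1657,-0.9862)
member 7 (3-5): L=2.7389, (cx,cy)=(0.9964,0.0851)
member 8 (4-5): L=8.2280, (cx,cy)=(0.1709,0.9853)
member 9 (4-6): L=3.0860, (cx,cy)=(1.0000,0.0000)
member 10 (5-6): L=8.2792, (cx,cy)=(0.2029,-0.9792)
solve A·x = −loads:
  F[0-1] = -441.9776 N (compression)
  F[0-2] = +144.8272 N (tension)
  F[1-2] = +452.1746 N (tension)
  F[1-3] = -174.9995 N (compression)
  F[2-3] = -450.5935 N (compression)
  F[2-4] = +332.2216 N (tension)
  F[3-4] = +412.4122 N (tension)
  F[3-5] = -334.3197 N (compression)
  F[4-5] = -412.7824 N (compression)
  F[4-6] = +471.0939 N (tension)
  F[5-6] = -2321.6072 N (compression)
  Rx@0 = -67.4500 N
  Ry@0 = +435.1517 N
  Ry@6 = +2273.3083 N

452.175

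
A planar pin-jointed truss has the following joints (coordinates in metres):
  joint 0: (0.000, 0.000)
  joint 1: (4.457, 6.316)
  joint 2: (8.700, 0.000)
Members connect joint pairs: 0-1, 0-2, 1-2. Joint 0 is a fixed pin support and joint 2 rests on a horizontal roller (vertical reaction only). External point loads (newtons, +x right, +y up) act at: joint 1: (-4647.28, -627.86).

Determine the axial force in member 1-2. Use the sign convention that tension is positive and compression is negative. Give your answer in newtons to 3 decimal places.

3676.938

N=3 nodes, M=3 members, R=3 reactions → 2N=6, M+R=6
member 0 (0-1): L=7.7302, (cx,cy)=(0.5766,0.8171)
member 1 (0-2): L=8.7000, (cx,cy)=(1.0000,0.0000)
member 2 (1-2): L=7.6089, (cx,cy)=(0.5576,-0.8301)
solve A·x = −loads:
  F[0-1] = -4504.0390 N (compression)
  F[0-2] = -2050.4025 N (compression)
  F[1-2] = +3676.9377 N (tension)
  Rx@0 = +4647.2800 N
  Ry@0 = +3680.0265 N
  Ry@2 = -3052.1665 N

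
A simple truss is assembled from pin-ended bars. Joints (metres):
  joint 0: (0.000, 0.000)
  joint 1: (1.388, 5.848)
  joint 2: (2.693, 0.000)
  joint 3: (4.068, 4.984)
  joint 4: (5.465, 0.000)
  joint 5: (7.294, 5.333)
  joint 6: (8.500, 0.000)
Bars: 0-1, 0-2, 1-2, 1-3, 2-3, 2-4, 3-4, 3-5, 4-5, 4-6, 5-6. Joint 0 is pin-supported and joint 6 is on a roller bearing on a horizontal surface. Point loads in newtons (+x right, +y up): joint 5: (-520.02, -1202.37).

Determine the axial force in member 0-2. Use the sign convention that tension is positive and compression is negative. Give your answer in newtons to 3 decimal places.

N=7 nodes, M=11 members, R=3 reactions → 2N=14, M+R=14
member 0 (0-1): L=6.0105, (cx,cy)=(0.2309,0.9730)
member 1 (0-2): L=2.6930, (cx,cy)=(1.0000,0.0000)
member 2 (1-2): L=5.9918, (cx,cy)=(0.2178,-0.9760)
member 3 (1-3): L=2.8158, (cx,cy)=(0.9518,-0.3068)
member 4 (2-3): L=5.1702, (cx,cy)=(0.2659,0.9640)
member 5 (2-4): L=2.7720, (cx,cy)=(1.0000,0.0000)
member 6 (3-4): L=5.1761, (cx,cy)=(0.2699,-0.9629)
member 7 (3-5): L=3.2448, (cx,cy)=(0.9942,0.1076)
member 8 (4-5): L=5.6379, (cx,cy)=(0.3244,0.9459)
member 9 (4-6): L=3.0350, (cx,cy)=(1.0000,0.0000)
member 10 (5-6): L=5.4677, (cx,cy)=(0.2206,-0.9754)
solve A·x = −loads:
  F[0-1] = -510.6649 N (compression)
  F[0-2] = -402.0918 N (compression)
  F[1-2] = +590.5195 N (tension)
  F[1-3] = -259.0365 N (compression)
  F[2-3] = -597.8746 N (compression)
  F[2-4] = -114.4755 N (compression)
  F[3-4] = +456.6012 N (tension)
  F[3-5] = -531.8642 N (compression)
  F[4-5] = -464.7943 N (compression)
  F[4-6] = +159.5430 N (tension)
  F[5-6] = -723.3228 N (compression)
  Rx@0 = +520.0200 N
  Ry@0 = +496.8618 N
  Ry@6 = +705.5082 N

-402.092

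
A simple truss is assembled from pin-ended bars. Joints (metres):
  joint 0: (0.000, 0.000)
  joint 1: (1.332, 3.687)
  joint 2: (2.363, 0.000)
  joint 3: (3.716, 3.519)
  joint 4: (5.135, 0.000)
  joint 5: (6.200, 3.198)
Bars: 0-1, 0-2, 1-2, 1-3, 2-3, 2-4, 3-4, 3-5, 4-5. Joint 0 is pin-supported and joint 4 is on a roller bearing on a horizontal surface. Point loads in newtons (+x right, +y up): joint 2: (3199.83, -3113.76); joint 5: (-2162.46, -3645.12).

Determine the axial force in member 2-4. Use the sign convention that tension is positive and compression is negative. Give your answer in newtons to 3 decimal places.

N=6 nodes, M=9 members, R=3 reactions → 2N=12, M+R=12
member 0 (0-1): L=3.9202, (cx,cy)=(0.3398,0.9405)
member 1 (0-2): L=2.3630, (cx,cy)=(1.0000,0.0000)
member 2 (1-2): L=3.8284, (cx,cy)=(0.2693,-0.9631)
member 3 (1-3): L=2.3899, (cx,cy)=(0.9975,-0.0703)
member 4 (2-3): L=3.7701, (cx,cy)=(0.3589,0.9334)
member 5 (2-4): L=2.7720, (cx,cy)=(1.0000,0.0000)
member 6 (3-4): L=3.7943, (cx,cy)=(0.3740,-0.9274)
member 7 (3-5): L=2.5047, (cx,cy)=(0.9918,-0.1282)
member 8 (4-5): L=3.3707, (cx,cy)=(0.3160,0.9488)
solve A·x = −loads:
  F[0-1] = -2415.3301 N (compression)
  F[0-2] = +1858.0414 N (tension)
  F[1-2] = +2467.4489 N (tension)
  F[1-3] = -1488.8397 N (compression)
  F[2-3] = +790.0992 N (tension)
  F[2-4] = -960.8482 N (compression)
  F[3-4] = -781.2980 N (compression)
  F[3-5] = -916.9846 N (compression)
  F[4-5] = -3965.8010 N (compression)
  Rx@0 = -1037.3700 N
  Ry@0 = +2271.6333 N
  Ry@4 = +4487.2467 N

-960.848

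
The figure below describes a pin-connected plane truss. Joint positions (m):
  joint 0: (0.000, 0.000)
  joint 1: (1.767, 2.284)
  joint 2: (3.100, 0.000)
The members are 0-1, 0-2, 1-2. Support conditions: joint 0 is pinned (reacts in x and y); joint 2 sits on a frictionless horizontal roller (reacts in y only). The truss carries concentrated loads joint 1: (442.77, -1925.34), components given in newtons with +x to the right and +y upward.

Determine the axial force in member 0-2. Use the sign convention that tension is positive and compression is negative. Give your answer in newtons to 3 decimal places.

N=3 nodes, M=3 members, R=3 reactions → 2N=6, M+R=6
member 0 (0-1): L=2.8877, (cx,cy)=(0.6119,0.7909)
member 1 (0-2): L=3.1000, (cx,cy)=(1.0000,0.0000)
member 2 (1-2): L=2.6445, (cx,cy)=(0.5041,-0.8637)
solve A·x = −loads:
  F[0-1] = -634.2809 N (compression)
  F[0-2] = +830.8870 N (tension)
  F[1-2] = -1648.3920 N (compression)
  Rx@0 = -442.7700 N
  Ry@0 = +501.6747 N
  Ry@2 = +1423.6653 N

830.887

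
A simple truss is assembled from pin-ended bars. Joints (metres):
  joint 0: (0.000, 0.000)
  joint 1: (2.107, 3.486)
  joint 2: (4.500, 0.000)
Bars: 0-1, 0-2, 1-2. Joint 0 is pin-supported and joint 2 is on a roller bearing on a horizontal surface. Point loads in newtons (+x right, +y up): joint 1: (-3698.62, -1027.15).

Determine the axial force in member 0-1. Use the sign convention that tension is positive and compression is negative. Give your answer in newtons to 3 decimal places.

-3986.132

N=3 nodes, M=3 members, R=3 reactions → 2N=6, M+R=6
member 0 (0-1): L=4.0733, (cx,cy)=(0.5173,0.8558)
member 1 (0-2): L=4.5000, (cx,cy)=(1.0000,0.0000)
member 2 (1-2): L=4.2283, (cx,cy)=(0.5659,-0.8244)
solve A·x = −loads:
  F[0-1] = -3986.1319 N (compression)
  F[0-2] = -1636.7016 N (compression)
  F[1-2] = +2891.9722 N (tension)
  Rx@0 = +3698.6200 N
  Ry@0 = +3411.4132 N
  Ry@2 = -2384.2632 N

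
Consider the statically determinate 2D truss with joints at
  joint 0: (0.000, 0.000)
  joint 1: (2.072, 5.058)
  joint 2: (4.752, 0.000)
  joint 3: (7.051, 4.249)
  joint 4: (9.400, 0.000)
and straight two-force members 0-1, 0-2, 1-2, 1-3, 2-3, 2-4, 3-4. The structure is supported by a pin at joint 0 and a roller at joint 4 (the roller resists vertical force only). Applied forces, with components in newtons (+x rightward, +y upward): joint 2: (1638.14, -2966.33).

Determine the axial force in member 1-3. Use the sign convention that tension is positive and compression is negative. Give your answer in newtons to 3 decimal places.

N=5 nodes, M=7 members, R=3 reactions → 2N=10, M+R=10
member 0 (0-1): L=5.4659, (cx,cy)=(0.3791,0.9254)
member 1 (0-2): L=4.7520, (cx,cy)=(1.0000,0.0000)
member 2 (1-2): L=5.7241, (cx,cy)=(0.4682,-0.8836)
member 3 (1-3): L=5.0443, (cx,cy)=(0.9871,-0.1604)
member 4 (2-3): L=4.8311, (cx,cy)=(0.4759,0.8795)
member 5 (2-4): L=4.6480, (cx,cy)=(1.0000,0.0000)
member 6 (3-4): L=4.8551, (cx,cy)=(0.4838,-0.8752)
solve A·x = −loads:
  F[0-1] = -1585.0542 N (compression)
  F[0-2] = +2238.9936 N (tension)
  F[1-2] = +1937.1894 N (tension)
  F[1-3] = -1527.6056 N (compression)
  F[2-3] = +1426.4479 N (tension)
  F[2-4] = +829.0187 N (tension)
  F[3-4] = -1713.4747 N (compression)
  Rx@0 = -1638.1400 N
  Ry@0 = +1466.7555 N
  Ry@4 = +1499.5745 N

-1527.606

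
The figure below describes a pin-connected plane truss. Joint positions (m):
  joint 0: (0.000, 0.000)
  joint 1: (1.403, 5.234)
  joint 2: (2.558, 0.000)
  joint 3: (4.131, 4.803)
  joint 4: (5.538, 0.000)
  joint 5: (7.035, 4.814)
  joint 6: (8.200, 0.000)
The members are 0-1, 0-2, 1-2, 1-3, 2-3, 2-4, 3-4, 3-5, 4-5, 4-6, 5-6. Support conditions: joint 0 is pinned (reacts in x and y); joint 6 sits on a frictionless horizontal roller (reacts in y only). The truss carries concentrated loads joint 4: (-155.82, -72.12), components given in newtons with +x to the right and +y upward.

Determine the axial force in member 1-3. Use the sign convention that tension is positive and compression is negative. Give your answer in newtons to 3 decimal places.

N=7 nodes, M=11 members, R=3 reactions → 2N=14, M+R=14
member 0 (0-1): L=5.4188, (cx,cy)=(0.2589,0.9659)
member 1 (0-2): L=2.5580, (cx,cy)=(1.0000,0.0000)
member 2 (1-2): L=5.3599, (cx,cy)=(0.2155,-0.9765)
member 3 (1-3): L=2.7618, (cx,cy)=(0.9877,-0.1561)
member 4 (2-3): L=5.0540, (cx,cy)=(0.3112,0.9503)
member 5 (2-4): L=2.9800, (cx,cy)=(1.0000,0.0000)
member 6 (3-4): L=5.0048, (cx,cy)=(0.2811,-0.9597)
member 7 (3-5): L=2.9040, (cx,cy)=(1.0000,0.0038)
member 8 (4-5): L=5.0414, (cx,cy)=(0.2969,0.9549)
member 9 (4-6): L=2.6620, (cx,cy)=(1.0000,0.0000)
member 10 (5-6): L=4.9530, (cx,cy)=(0.2352,-0.9719)
solve A·x = −loads:
  F[0-1] = -24.2392 N (compression)
  F[0-2] = -149.5441 N (compression)
  F[1-2] = +25.8941 N (tension)
  F[1-3] = -12.0028 N (compression)
  F[2-3] = -26.6072 N (compression)
  F[2-4] = -135.6831 N (compression)
  F[3-4] = +24.2901 N (tension)
  F[3-5] = -26.9657 N (compression)
  F[4-5] = +51.1150 N (tension)
  F[4-6] = +11.7873 N (tension)
  F[5-6] = -50.1134 N (compression)
  Rx@0 = +155.8200 N
  Ry@0 = +23.4126 N
  Ry@6 = +48.7074 N

-12.003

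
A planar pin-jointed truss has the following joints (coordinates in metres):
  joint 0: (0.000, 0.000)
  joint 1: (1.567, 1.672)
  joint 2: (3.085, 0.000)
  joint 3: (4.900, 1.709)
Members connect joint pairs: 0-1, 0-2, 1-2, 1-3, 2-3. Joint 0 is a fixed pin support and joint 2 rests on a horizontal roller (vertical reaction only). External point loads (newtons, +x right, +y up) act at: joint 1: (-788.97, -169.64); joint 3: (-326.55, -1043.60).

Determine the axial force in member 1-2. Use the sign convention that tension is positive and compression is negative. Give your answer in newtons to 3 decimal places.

-111.921

N=4 nodes, M=5 members, R=3 reactions → 2N=8, M+R=8
member 0 (0-1): L=2.2915, (cx,cy)=(0.6838,0.7296)
member 1 (0-2): L=3.0850, (cx,cy)=(1.0000,0.0000)
member 2 (1-2): L=2.2583, (cx,cy)=(0.6722,-0.7404)
member 3 (1-3): L=3.3332, (cx,cy)=(0.9999,0.0111)
member 4 (2-3): L=2.4930, (cx,cy)=(0.7280,0.6855)
solve A·x = −loads:
  F[0-1] = -106.8928 N (compression)
  F[0-2] = -1042.4240 N (compression)
  F[1-2] = -111.9207 N (compression)
  F[1-3] = +791.1545 N (tension)
  F[2-3] = -1535.1425 N (compression)
  Rx@0 = +1115.5200 N
  Ry@0 = +77.9939 N
  Ry@2 = +1135.2461 N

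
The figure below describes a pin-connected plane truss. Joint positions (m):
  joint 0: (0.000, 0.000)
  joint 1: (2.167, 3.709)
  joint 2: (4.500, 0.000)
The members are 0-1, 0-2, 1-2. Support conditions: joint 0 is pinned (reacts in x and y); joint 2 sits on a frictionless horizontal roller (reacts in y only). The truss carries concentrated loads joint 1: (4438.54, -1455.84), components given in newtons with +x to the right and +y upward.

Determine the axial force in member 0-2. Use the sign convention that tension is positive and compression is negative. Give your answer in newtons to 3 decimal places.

2742.115

N=3 nodes, M=3 members, R=3 reactions → 2N=6, M+R=6
member 0 (0-1): L=4.2956, (cx,cy)=(0.5045,0.8634)
member 1 (0-2): L=4.5000, (cx,cy)=(1.0000,0.0000)
member 2 (1-2): L=4.3817, (cx,cy)=(0.5324,-0.8465)
solve A·x = −loads:
  F[0-1] = +3362.8235 N (tension)
  F[0-2] = +2742.1154 N (tension)
  F[1-2] = -5150.1129 N (compression)
  Rx@0 = -4438.5400 N
  Ry@0 = -2903.5711 N
  Ry@2 = +4359.4111 N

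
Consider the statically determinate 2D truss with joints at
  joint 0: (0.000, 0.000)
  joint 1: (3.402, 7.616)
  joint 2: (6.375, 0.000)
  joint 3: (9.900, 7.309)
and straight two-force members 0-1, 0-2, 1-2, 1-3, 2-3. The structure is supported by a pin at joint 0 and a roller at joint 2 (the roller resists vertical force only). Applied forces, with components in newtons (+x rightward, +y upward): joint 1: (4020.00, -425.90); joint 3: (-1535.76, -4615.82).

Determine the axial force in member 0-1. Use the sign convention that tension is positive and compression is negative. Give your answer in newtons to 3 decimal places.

5909.273

N=4 nodes, M=5 members, R=3 reactions → 2N=8, M+R=8
member 0 (0-1): L=8.3413, (cx,cy)=(0.4079,0.9130)
member 1 (0-2): L=6.3750, (cx,cy)=(1.0000,0.0000)
member 2 (1-2): L=8.1757, (cx,cy)=(0.3636,-0.9315)
member 3 (1-3): L=6.5052, (cx,cy)=(0.9989,-0.0472)
member 4 (2-3): L=8.1146, (cx,cy)=(0.4344,0.9007)
solve A·x = −loads:
  F[0-1] = +5909.2728 N (tension)
  F[0-2] = +74.1386 N (tension)
  F[1-2] = -6283.4037 N (compression)
  F[1-3] = +675.7404 N (tension)
  F[2-3] = -5089.1865 N (compression)
  Rx@0 = -2484.2400 N
  Ry@0 = -5395.4533 N
  Ry@2 = +10437.1733 N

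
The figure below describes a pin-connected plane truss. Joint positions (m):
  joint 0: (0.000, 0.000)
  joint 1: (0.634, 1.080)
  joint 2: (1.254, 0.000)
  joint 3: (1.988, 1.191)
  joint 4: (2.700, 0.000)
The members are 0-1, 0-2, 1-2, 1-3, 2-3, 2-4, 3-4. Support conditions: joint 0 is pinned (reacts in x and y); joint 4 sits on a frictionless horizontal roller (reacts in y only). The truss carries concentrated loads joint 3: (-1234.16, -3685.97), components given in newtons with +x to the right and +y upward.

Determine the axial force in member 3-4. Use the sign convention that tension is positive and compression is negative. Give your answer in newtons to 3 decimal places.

N=5 nodes, M=7 members, R=3 reactions → 2N=10, M+R=10
member 0 (0-1): L=1.2523, (cx,cy)=(0.5063,0.8624)
member 1 (0-2): L=1.2540, (cx,cy)=(1.0000,0.0000)
member 2 (1-2): L=1.2453, (cx,cy)=(0.4979,-0.8673)
member 3 (1-3): L=1.3585, (cx,cy)=(0.9967,0.0817)
member 4 (2-3): L=1.3990, (cx,cy)=(0.5247,0.8513)
member 5 (2-4): L=1.4460, (cx,cy)=(1.0000,0.0000)
member 6 (3-4): L=1.3876, (cx,cy)=(0.5131,-0.8583)
solve A·x = −loads:
  F[0-1] = -1758.3849 N (compression)
  F[0-2] = -343.9737 N (compression)
  F[1-2] = +1589.5603 N (tension)
  F[1-3] = -1687.2179 N (compression)
  F[2-3] = -1619.3205 N (compression)
  F[2-4] = +1297.0024 N (tension)
  F[3-4] = -2527.6916 N (compression)
  Rx@0 = +1234.1600 N
  Ry@0 = +1516.4056 N
  Ry@4 = +2169.5644 N

-2527.692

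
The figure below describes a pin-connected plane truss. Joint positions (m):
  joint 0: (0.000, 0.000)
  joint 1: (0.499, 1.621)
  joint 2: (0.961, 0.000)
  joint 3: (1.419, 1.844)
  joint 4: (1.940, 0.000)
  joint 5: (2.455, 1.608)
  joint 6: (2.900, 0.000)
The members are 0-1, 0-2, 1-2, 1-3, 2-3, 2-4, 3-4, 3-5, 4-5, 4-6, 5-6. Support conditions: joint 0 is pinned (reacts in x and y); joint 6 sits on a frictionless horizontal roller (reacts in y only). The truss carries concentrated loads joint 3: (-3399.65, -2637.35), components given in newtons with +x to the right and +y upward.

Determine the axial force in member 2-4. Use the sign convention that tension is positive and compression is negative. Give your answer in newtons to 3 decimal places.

N=7 nodes, M=11 members, R=3 reactions → 2N=14, M+R=14
member 0 (0-1): L=1.6961, (cx,cy)=(0.2942,0.9557)
member 1 (0-2): L=0.9610, (cx,cy)=(1.0000,0.0000)
member 2 (1-2): L=1.6856, (cx,cy)=(0.2741,-0.9617)
member 3 (1-3): L=0.9466, (cx,cy)=(0.9719,0.2356)
member 4 (2-3): L=1.9000, (cx,cy)=(0.2410,0.9705)
member 5 (2-4): L=0.9790, (cx,cy)=(1.0000,0.0000)
member 6 (3-4): L=1.9162, (cx,cy)=(0.2719,-0.9623)
member 7 (3-5): L=1.0625, (cx,cy)=(0.9750,-0.2221)
member 8 (4-5): L=1.6885, (cx,cy)=(0.3050,0.9523)
member 9 (4-6): L=0.9600, (cx,cy)=(1.0000,0.0000)
member 10 (5-6): L=1.6684, (cx,cy)=(0.2667,-0.9638)
solve A·x = −loads:
  F[0-1] = -3671.0539 N (compression)
  F[0-2] = -2319.5887 N (compression)
  F[1-2] = +3157.9119 N (tension)
  F[1-3] = -2001.9671 N (compression)
  F[2-3] = -3129.2453 N (compression)
  F[2-4] = -699.7210 N (compression)
  F[3-4] = +790.5796 N (tension)
  F[3-5] = +497.1860 N (tension)
  F[4-5] = -798.8633 N (compression)
  F[4-6] = -241.1042 N (compression)
  F[5-6] = +903.9722 N (tension)
  Rx@0 = +3399.6500 N
  Ry@0 = +3508.5758 N
  Ry@6 = -871.2258 N

-699.721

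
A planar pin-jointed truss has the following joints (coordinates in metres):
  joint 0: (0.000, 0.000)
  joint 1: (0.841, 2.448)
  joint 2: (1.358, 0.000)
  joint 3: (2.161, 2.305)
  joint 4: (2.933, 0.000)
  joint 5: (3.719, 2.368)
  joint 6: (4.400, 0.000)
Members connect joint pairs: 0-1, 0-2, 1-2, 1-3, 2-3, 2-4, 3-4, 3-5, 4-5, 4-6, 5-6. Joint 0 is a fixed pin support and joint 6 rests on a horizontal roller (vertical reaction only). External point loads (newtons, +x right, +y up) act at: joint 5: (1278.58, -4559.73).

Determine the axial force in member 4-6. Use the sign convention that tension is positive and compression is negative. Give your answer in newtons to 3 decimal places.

N=7 nodes, M=11 members, R=3 reactions → 2N=14, M+R=14
member 0 (0-1): L=2.5884, (cx,cy)=(0.3249,0.9457)
member 1 (0-2): L=1.3580, (cx,cy)=(1.0000,0.0000)
member 2 (1-2): L=2.5020, (cx,cy)=(0.2066,-0.9784)
member 3 (1-3): L=1.3277, (cx,cy)=(0.9942,-0.1077)
member 4 (2-3): L=2.4409, (cx,cy)=(0.3290,0.9443)
member 5 (2-4): L=1.5750, (cx,cy)=(1.0000,0.0000)
member 6 (3-4): L=2.4308, (cx,cy)=(0.3176,-0.9482)
member 7 (3-5): L=1.5593, (cx,cy)=(0.9992,0.0404)
member 8 (4-5): L=2.4950, (cx,cy)=(0.3150,0.9491)
member 9 (4-6): L=1.4670, (cx,cy)=(1.0000,0.0000)
member 10 (5-6): L=2.4640, (cx,cy)=(0.2764,-0.9610)
solve A·x = −loads:
  F[0-1] = -18.6238 N (compression)
  F[0-2] = +1284.6310 N (tension)
  F[1-2] = +19.1090 N (tension)
  F[1-3] = -10.0581 N (compression)
  F[2-3] = -19.7987 N (compression)
  F[2-4] = +1295.0930 N (tension)
  F[3-4] = +17.6320 N (tension)
  F[3-5] = -22.1307 N (compression)
  F[4-5] = -17.6161 N (compression)
  F[4-6] = +1306.2422 N (tension)
  F[5-6] = -4726.2133 N (compression)
  Rx@0 = -1278.5800 N
  Ry@0 = +17.6133 N
  Ry@6 = +4542.1167 N

1306.242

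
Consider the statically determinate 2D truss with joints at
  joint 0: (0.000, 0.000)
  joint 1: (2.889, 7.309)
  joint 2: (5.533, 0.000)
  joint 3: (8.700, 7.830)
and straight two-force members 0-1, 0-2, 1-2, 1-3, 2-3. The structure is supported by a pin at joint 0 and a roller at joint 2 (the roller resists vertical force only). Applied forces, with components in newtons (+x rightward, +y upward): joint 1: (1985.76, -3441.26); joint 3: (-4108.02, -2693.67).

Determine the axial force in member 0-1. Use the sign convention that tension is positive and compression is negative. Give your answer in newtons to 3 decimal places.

N=4 nodes, M=5 members, R=3 reactions → 2N=8, M+R=8
member 0 (0-1): L=7.8592, (cx,cy)=(0.3676,0.9300)
member 1 (0-2): L=5.5330, (cx,cy)=(1.0000,0.0000)
member 2 (1-2): L=7.7725, (cx,cy)=(0.3402,-0.9404)
member 3 (1-3): L=5.8343, (cx,cy)=(0.9960,0.0893)
member 4 (2-3): L=8.4462, (cx,cy)=(0.3750,0.9270)
solve A·x = −loads:
  F[0-1] = -3540.8215 N (compression)
  F[0-2] = -820.6811 N (compression)
  F[1-2] = -456.3745 N (compression)
  F[1-3] = -3144.6563 N (compression)
  F[2-3] = -2602.7484 N (compression)
  Rx@0 = +2122.2600 N
  Ry@0 = +3292.9180 N
  Ry@2 = +2842.0120 N

-3540.821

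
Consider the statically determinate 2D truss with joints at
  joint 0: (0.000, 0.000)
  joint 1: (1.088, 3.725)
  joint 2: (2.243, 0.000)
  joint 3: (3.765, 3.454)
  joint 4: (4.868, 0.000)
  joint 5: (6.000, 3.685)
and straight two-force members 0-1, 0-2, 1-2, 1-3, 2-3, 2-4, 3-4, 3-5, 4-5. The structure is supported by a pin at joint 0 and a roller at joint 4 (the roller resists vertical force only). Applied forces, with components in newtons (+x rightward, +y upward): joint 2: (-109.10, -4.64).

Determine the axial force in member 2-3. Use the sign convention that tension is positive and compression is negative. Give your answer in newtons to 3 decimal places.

N=6 nodes, M=9 members, R=3 reactions → 2N=12, M+R=12
member 0 (0-1): L=3.8806, (cx,cy)=(0.2804,0.9599)
member 1 (0-2): L=2.2430, (cx,cy)=(1.0000,0.0000)
member 2 (1-2): L=3.9000, (cx,cy)=(0.2962,-0.9551)
member 3 (1-3): L=2.6907, (cx,cy)=(0.9949,-0.1007)
member 4 (2-3): L=3.7745, (cx,cy)=(0.4032,0.9151)
member 5 (2-4): L=2.6250, (cx,cy)=(1.0000,0.0000)
member 6 (3-4): L=3.6258, (cx,cy)=(0.3042,-0.9526)
member 7 (3-5): L=2.2469, (cx,cy)=(0.9947,0.1028)
member 8 (4-5): L=3.8550, (cx,cy)=(0.2936,0.9559)
solve A·x = −loads:
  F[0-1] = -2.6066 N (compression)
  F[0-2] = -108.3692 N (compression)
  F[1-2] = +2.7844 N (tension)
  F[1-3] = -1.5634 N (compression)
  F[2-3] = +2.1642 N (tension)
  F[2-4] = +0.6827 N (tension)
  F[3-4] = -2.2443 N (compression)
  F[3-5] = -0.0000 N (compression)
  F[4-5] = +0.0000 N (tension)
  Rx@0 = +109.1000 N
  Ry@0 = +2.5021 N
  Ry@4 = +2.1379 N

2.164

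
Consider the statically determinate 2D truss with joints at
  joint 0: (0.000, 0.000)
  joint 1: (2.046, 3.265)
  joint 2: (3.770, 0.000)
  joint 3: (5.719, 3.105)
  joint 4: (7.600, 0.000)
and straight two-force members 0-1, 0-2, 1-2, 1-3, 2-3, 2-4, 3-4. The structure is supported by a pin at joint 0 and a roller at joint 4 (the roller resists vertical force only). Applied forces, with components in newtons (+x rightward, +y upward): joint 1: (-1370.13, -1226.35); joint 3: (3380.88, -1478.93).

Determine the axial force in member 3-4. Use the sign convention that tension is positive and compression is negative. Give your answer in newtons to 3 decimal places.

-2613.936

N=5 nodes, M=7 members, R=3 reactions → 2N=10, M+R=10
member 0 (0-1): L=3.8531, (cx,cy)=(0.5310,0.8474)
member 1 (0-2): L=3.7700, (cx,cy)=(1.0000,0.0000)
member 2 (1-2): L=3.6922, (cx,cy)=(0.4669,-0.8843)
member 3 (1-3): L=3.6765, (cx,cy)=(0.9991,-0.0435)
member 4 (2-3): L=3.6660, (cx,cy)=(0.5316,0.8470)
member 5 (2-4): L=3.8300, (cx,cy)=(1.0000,0.0000)
member 6 (3-4): L=3.6303, (cx,cy)=(0.5181,-0.8553)
solve A·x = −loads:
  F[0-1] = -554.1689 N (compression)
  F[0-2] = +2305.0146 N (tension)
  F[1-2] = -930.1754 N (compression)
  F[1-3] = +1511.6237 N (tension)
  F[2-3] = +971.1668 N (tension)
  F[2-4] = +1354.3767 N (tension)
  F[3-4] = -2613.9360 N (compression)
  Rx@0 = -2010.7500 N
  Ry@0 = +469.5865 N
  Ry@4 = +2235.6935 N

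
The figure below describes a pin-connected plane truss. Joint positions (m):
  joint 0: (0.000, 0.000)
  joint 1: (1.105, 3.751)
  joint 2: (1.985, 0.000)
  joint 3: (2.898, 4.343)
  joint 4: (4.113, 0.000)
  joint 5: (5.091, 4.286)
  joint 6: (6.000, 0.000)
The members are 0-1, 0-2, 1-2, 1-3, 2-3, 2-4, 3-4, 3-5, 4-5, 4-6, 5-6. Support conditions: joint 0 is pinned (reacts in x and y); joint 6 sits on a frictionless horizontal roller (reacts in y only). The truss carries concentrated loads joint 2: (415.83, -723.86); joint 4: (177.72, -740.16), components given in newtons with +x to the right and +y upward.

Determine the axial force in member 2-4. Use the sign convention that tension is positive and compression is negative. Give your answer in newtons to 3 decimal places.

504.097

N=7 nodes, M=11 members, R=3 reactions → 2N=14, M+R=14
member 0 (0-1): L=3.9104, (cx,cy)=(0.2826,0.9592)
member 1 (0-2): L=1.9850, (cx,cy)=(1.0000,0.0000)
member 2 (1-2): L=3.8528, (cx,cy)=(0.2284,-0.9736)
member 3 (1-3): L=1.8882, (cx,cy)=(0.9496,0.3135)
member 4 (2-3): L=4.4379, (cx,cy)=(0.2057,0.9786)
member 5 (2-4): L=2.1280, (cx,cy)=(1.0000,0.0000)
member 6 (3-4): L=4.5098, (cx,cy)=(0.2694,-0.9630)
member 7 (3-5): L=2.1937, (cx,cy)=(0.9997,-0.0260)
member 8 (4-5): L=4.3962, (cx,cy)=(0.2225,0.9749)
member 9 (4-6): L=1.8870, (cx,cy)=(1.0000,0.0000)
member 10 (5-6): L=4.3813, (cx,cy)=(0.2075,-0.9782)
solve A·x = −loads:
  F[0-1] = -747.6345 N (compression)
  F[0-2] = +804.8178 N (tension)
  F[1-2] = +617.1795 N (tension)
  F[1-3] = -370.9359 N (compression)
  F[2-3] = +125.6830 N (tension)
  F[2-4] = +504.0969 N (tension)
  F[3-4] = +1.8686 N (tension)
  F[3-5] = -326.9908 N (compression)
  F[4-5] = +757.3392 N (tension)
  F[4-6] = +158.3977 N (tension)
  F[5-6] = -763.4689 N (compression)
  Rx@0 = -593.5500 N
  Ry@0 = +717.1633 N
  Ry@6 = +746.8567 N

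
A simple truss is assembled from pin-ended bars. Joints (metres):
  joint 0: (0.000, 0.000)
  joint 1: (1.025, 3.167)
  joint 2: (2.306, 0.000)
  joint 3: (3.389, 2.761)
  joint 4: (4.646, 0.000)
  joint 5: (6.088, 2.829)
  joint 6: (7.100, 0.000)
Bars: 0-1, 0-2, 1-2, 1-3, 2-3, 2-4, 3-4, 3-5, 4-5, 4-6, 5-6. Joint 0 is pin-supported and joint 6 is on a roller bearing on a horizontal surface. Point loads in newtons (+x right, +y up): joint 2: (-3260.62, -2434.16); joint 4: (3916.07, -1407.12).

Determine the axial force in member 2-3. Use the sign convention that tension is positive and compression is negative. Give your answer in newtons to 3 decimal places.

N=7 nodes, M=11 members, R=3 reactions → 2N=14, M+R=14
member 0 (0-1): L=3.3287, (cx,cy)=(0.3079,0.9514)
member 1 (0-2): L=2.3060, (cx,cy)=(1.0000,0.0000)
member 2 (1-2): L=3.4163, (cx,cy)=(0.3750,-0.9270)
member 3 (1-3): L=2.3986, (cx,cy)=(0.9856,-0.1693)
member 4 (2-3): L=2.9658, (cx,cy)=(0.3652,0.9309)
member 5 (2-4): L=2.3400, (cx,cy)=(1.0000,0.0000)
member 6 (3-4): L=3.0337, (cx,cy)=(0.4143,-0.9101)
member 7 (3-5): L=2.6999, (cx,cy)=(0.9997,0.0252)
member 8 (4-5): L=3.1753, (cx,cy)=(0.4541,0.8909)
member 9 (4-6): L=2.4540, (cx,cy)=(1.0000,0.0000)
member 10 (5-6): L=3.0046, (cx,cy)=(0.3368,-0.9416)
solve A·x = −loads:
  F[0-1] = -2238.6968 N (compression)
  F[0-2] = +1344.7991 N (tension)
  F[1-2] = +2606.3211 N (tension)
  F[1-3] = -1691.0451 N (compression)
  F[2-3] = +19.3409 N (tension)
  F[2-4] = +5575.6518 N (tension)
  F[3-4] = -375.9156 N (compression)
  F[3-5] = -1504.2986 N (compression)
  F[4-5] = +1963.3815 N (tension)
  F[4-6] = +612.1936 N (tension)
  F[5-6] = -1817.5622 N (compression)
  Rx@0 = -655.4500 N
  Ry@0 = +2129.9205 N
  Ry@6 = +1711.3595 N

19.341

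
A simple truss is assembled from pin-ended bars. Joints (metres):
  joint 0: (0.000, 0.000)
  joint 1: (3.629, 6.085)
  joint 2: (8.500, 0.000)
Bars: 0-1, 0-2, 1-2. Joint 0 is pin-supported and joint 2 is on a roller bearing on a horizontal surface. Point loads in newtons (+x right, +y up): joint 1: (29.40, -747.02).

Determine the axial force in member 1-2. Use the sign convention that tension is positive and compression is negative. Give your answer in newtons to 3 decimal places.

-435.492

N=3 nodes, M=3 members, R=3 reactions → 2N=6, M+R=6
member 0 (0-1): L=7.0850, (cx,cy)=(0.5122,0.8589)
member 1 (0-2): L=8.5000, (cx,cy)=(1.0000,0.0000)
member 2 (1-2): L=7.7945, (cx,cy)=(0.6249,-0.7807)
solve A·x = −loads:
  F[0-1] = -473.9300 N (compression)
  F[0-2] = +272.1520 N (tension)
  F[1-2] = -435.4923 N (compression)
  Rx@0 = -29.4000 N
  Ry@0 = +407.0395 N
  Ry@2 = +339.9805 N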